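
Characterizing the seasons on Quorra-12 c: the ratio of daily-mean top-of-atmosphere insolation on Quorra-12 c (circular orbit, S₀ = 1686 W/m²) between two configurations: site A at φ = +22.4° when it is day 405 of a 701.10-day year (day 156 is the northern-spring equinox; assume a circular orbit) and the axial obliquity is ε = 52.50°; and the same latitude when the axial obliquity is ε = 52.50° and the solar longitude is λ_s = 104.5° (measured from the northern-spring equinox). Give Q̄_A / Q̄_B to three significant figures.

Q̄_A / Q̄_B ≈ 1.01

— Configuration A (φ=+22.4°):
Solar longitude: λ_s = 360° × (405 − 156)/701.10 = 127.856°.
sin δ = sin 52.50° × sin 127.856° = 0.62639, so δ = +38.785°.
cos H₀ = −tan(+22.4°) tan(+38.785°) = -0.3312, H₀ = 1.9084 rad.
Bracket: H₀ sin φ sin δ + cos φ cos δ sin H₀ = 1.9084×0.38107×0.62639 + 0.92455×0.77951×0.94356 = 0.455532 + 0.680020 = 1.135552.
Q̄ = (S₀/π) × [bracket] = (1686/π) × 1.135552 = 609.42 W/m².
— Configuration B (φ=+22.4°):
Solar declination: sin δ = sin ε · sin λ_s = sin 52.50° × sin 104.5° = 0.76808, so δ = +50.182°.
cos H₀ = −tan(+22.4°) tan(+50.182°) = -0.4944, H₀ = 2.0879 rad.
Bracket: H₀ sin φ sin δ + cos φ cos δ sin H₀ = 2.0879×0.38107×0.76808 + 0.92455×0.64035×0.86924 = 0.611112 + 0.514621 = 1.125733.
Q̄ = (S₀/π) × [bracket] = (1686/π) × 1.125733 = 604.15 W/m².
Ratio Q̄_A / Q̄_B = 609.42 / 604.15 = 1.009.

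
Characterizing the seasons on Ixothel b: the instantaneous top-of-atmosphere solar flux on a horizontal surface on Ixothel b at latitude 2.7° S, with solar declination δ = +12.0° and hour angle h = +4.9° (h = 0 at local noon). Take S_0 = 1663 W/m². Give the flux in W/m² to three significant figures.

cos θ_z = sin ϕ sin δ + cos ϕ cos δ cos h = -0.009794 + 0.973491 = 0.963697.
Flux = S_0 · cos θ_z = 1663 × 0.963697 = 1603 W/m².

1.60e+03 W/m²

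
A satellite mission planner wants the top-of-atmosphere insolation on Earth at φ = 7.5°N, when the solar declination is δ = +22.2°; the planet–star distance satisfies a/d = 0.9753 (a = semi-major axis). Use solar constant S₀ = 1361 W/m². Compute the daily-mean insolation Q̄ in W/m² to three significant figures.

Q̄ ≈ 411 W/m²

cos H₀ = −tan(+7.5°) tan(+22.200°) = -0.0537, H₀ = 1.6245 rad.
Bracket: H₀ sin φ sin δ + cos φ cos δ sin H₀ = 1.6245×0.13053×0.37784 + 0.99144×0.92587×0.99856 = 0.080119 + 0.916623 = 0.996742.
Inverse-square distance factor (a/d)² = 0.9753² = 0.951210.
Q̄ = (S₀/π) × 0.951210 × [bracket] = (1361/π) × 0.951210 × 0.996742 = 410.7 W/m².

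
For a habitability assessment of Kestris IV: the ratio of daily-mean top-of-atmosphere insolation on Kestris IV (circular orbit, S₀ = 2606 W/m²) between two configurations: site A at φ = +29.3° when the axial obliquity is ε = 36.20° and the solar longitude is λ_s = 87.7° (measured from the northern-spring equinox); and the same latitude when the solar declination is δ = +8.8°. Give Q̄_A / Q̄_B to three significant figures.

— Configuration A (φ=+29.3°):
Solar declination: sin δ = sin ε · sin λ_s = sin 36.20° × sin 87.7° = 0.59013, so δ = +36.166°.
cos H₀ = −tan(+29.3°) tan(+36.166°) = -0.4102, H₀ = 1.9935 rad.
Bracket: H₀ sin φ sin δ + cos φ cos δ sin H₀ = 1.9935×0.48938×0.59013 + 0.87207×0.80731×0.91199 = 0.575718 + 0.642069 = 1.217787.
Q̄ = (S₀/π) × [bracket] = (2606/π) × 1.217787 = 1010.2 W/m².
— Configuration B (φ=+29.3°):
cos H₀ = −tan(+29.3°) tan(+8.800°) = -0.0869, H₀ = 1.6578 rad.
Bracket: H₀ sin φ sin δ + cos φ cos δ sin H₀ = 1.6578×0.48938×0.15299 + 0.87207×0.98823×0.99622 = 0.124120 + 0.858548 = 0.982668.
Q̄ = (S₀/π) × [bracket] = (2606/π) × 0.982668 = 815.14 W/m².
Ratio Q̄_A / Q̄_B = 1010.2 / 815.14 = 1.239.

Q̄_A / Q̄_B ≈ 1.24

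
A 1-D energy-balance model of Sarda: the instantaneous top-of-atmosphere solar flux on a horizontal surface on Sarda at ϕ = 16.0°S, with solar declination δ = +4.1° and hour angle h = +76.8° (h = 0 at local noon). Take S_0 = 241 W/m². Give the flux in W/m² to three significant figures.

48.0 W/m²

cos θ_z = sin ϕ sin δ + cos ϕ cos δ cos h = -0.019707 + 0.218943 = 0.199236.
Flux = S_0 · cos θ_z = 241 × 0.199236 = 48.02 W/m².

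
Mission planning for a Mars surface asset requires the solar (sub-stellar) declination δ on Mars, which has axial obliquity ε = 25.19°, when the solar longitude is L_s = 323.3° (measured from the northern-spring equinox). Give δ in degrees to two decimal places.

sin δ = sin ε · sin L_s = sin 25.19° × sin 323.3° = -0.254362.
δ = arcsin(-0.254362) = -14.74°.

δ = -14.74°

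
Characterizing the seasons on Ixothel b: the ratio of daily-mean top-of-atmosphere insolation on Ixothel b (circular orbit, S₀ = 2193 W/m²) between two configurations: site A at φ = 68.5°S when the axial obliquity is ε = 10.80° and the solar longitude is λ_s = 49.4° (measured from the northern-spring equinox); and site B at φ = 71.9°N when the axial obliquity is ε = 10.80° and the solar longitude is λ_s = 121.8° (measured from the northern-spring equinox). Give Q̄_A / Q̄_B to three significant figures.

— Configuration A (φ=-68.5°):
Solar declination: sin δ = sin ε · sin λ_s = sin 10.80° × sin 49.4° = 0.14227, so δ = +8.179°.
cos H₀ = −tan(-68.5°) tan(+8.179°) = 0.3649, H₀ = 1.1973 rad.
Bracket: H₀ sin φ sin δ + cos φ cos δ sin H₀ = 1.1973×-0.93042×0.14227 + 0.36650×0.98983×0.93105 = -0.158488 + 0.337760 = 0.179272.
Q̄ = (S₀/π) × [bracket] = (2193/π) × 0.179272 = 125.14 W/m².
— Configuration B (φ=+71.9°):
Solar declination: sin δ = sin ε · sin λ_s = sin 10.80° × sin 121.8° = 0.15925, so δ = +9.164°.
cos H₀ = −tan(+71.9°) tan(+9.164°) = -0.4935, H₀ = 2.0869 rad.
Bracket: H₀ sin φ sin δ + cos φ cos δ sin H₀ = 2.0869×0.95052×0.15925 + 0.31068×0.98724×0.86972 = 0.315895 + 0.266757 = 0.582652.
Q̄ = (S₀/π) × [bracket] = (2193/π) × 0.582652 = 406.72 W/m².
Ratio Q̄_A / Q̄_B = 125.14 / 406.72 = 0.3077.

Q̄_A / Q̄_B ≈ 0.308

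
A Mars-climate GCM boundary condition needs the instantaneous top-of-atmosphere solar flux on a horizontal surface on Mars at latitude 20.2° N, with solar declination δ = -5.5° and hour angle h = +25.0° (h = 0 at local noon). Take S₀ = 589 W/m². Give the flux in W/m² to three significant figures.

cos θ_z = sin φ sin δ + cos φ cos δ cos h = -0.033095 + 0.846648 = 0.813553.
Flux = S₀ · cos θ_z = 589 × 0.813553 = 479.2 W/m².

479 W/m²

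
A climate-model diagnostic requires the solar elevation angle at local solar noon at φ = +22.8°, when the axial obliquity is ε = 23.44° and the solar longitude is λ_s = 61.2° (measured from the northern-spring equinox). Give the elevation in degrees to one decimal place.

87.6°

Solar declination: sin δ = sin ε · sin λ_s = sin 23.44° × sin 61.2° = 0.34858, so δ = +20.401°.
At local noon the hour angle is zero, so the zenith angle equals |φ − δ| = |+22.8° − (+20.401°)| = 2.399°.
Elevation = 90° − 2.399° = 87.6°.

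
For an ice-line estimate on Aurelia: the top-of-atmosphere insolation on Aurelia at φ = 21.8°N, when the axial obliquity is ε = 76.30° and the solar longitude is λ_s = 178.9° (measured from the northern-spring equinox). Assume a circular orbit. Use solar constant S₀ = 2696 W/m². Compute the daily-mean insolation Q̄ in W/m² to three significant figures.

Solar declination: sin δ = sin ε · sin λ_s = sin 76.30° × sin 178.9° = 0.01865, so δ = +1.069°.
cos H₀ = −tan(+21.8°) tan(+1.069°) = -0.0075, H₀ = 1.5783 rad.
Bracket: H₀ sin φ sin δ + cos φ cos δ sin H₀ = 1.5783×0.37137×0.01865 + 0.92849×0.99983×0.99997 = 0.010931 + 0.928304 = 0.939235.
Q̄ = (S₀/π) × [bracket] = (2696/π) × 0.939235 = 806.0 W/m².

Q̄ ≈ 806 W/m²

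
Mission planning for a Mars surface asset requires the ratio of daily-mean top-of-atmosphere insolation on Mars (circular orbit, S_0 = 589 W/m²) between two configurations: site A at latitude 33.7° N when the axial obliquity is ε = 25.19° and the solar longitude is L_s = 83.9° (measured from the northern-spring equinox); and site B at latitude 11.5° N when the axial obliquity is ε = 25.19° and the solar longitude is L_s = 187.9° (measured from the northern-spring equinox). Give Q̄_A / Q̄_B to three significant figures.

Q̄_A / Q̄_B ≈ 1.21

— Configuration A (ϕ=+33.7°):
Solar declination: sin δ = sin ε · sin L_s = sin 25.19° × sin 83.9° = 0.42321, so δ = +25.038°.
cos h₀ = −tan(+33.7°) tan(+25.038°) = -0.3115, h₀ = 1.8876 rad.
Bracket: h₀ sin ϕ sin δ + cos ϕ cos δ sin h₀ = 1.8876×0.55484×0.42321 + 0.83195×0.90603×0.95024 = 0.443235 + 0.716264 = 1.159499.
Q̄ = (S_0/π) × [bracket] = (589/π) × 1.159499 = 217.39 W/m².
— Configuration B (ϕ=+11.5°):
Solar declination: sin δ = sin ε · sin L_s = sin 25.19° × sin 187.9° = -0.05850, so δ = -3.354°.
cos h₀ = −tan(+11.5°) tan(-3.354°) = 0.0119, h₀ = 1.5589 rad.
Bracket: h₀ sin ϕ sin δ + cos ϕ cos δ sin h₀ = 1.5589×0.19937×-0.05850 + 0.97992×0.99829×0.99993 = -0.018182 + 0.978176 = 0.959994.
Q̄ = (S_0/π) × [bracket] = (589/π) × 0.959994 = 179.98 W/m².
Ratio Q̄_A / Q̄_B = 217.39 / 179.98 = 1.208.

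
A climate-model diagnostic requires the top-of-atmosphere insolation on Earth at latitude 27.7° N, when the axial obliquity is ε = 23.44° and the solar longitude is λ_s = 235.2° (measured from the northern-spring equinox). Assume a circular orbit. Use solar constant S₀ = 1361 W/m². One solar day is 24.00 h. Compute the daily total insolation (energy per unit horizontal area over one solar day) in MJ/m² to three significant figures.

22.9 MJ/m²

Solar declination: sin δ = sin ε · sin λ_s = sin 23.44° × sin 235.2° = -0.32664, so δ = -19.065°.
cos H₀ = −tan(+27.7°) tan(-19.065°) = 0.1814, H₀ = 1.3883 rad.
Bracket: H₀ sin φ sin δ + cos φ cos δ sin H₀ = 1.3883×0.46484×-0.32664 + 0.88539×0.94515×0.98340 = -0.210793 + 0.822935 = 0.612142.
Q̄ = (S₀/π) × [bracket] = (1361/π) × 0.612142 = 265.19 W/m².
Daily total = Q̄ × 24.00 h × 3600 s/h = 265.19 × 24.00 × 3600 / 10⁶ = 22.91 MJ/m².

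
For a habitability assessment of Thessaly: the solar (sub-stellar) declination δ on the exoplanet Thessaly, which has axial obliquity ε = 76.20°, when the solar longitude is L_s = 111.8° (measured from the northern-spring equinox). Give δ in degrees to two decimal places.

δ = +64.38°

sin δ = sin ε · sin L_s = sin 76.20° × sin 111.8° = 0.901684.
δ = arcsin(0.901684) = +64.38°.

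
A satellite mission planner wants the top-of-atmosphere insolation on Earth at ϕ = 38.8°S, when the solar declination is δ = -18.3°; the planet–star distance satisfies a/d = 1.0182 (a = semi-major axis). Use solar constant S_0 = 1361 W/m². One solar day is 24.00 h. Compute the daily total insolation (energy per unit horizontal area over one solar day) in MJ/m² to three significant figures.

cos h₀ = −tan(-38.8°) tan(-18.300°) = -0.2659, h₀ = 1.8399 rad.
Bracket: h₀ sin ϕ sin δ + cos ϕ cos δ sin h₀ = 1.8399×-0.62660×-0.31399 + 0.77934×0.94943×0.96400 = 0.361993 + 0.713291 = 1.075284.
Inverse-square distance factor (a/d)² = 1.0182² = 1.036731.
Q̄ = (S_0/π) × 1.036731 × [bracket] = (1361/π) × 1.036731 × 1.075284 = 482.94 W/m².
Daily total = Q̄ × 24.00 h × 3600 s/h = 482.94 × 24.00 × 3600 / 10⁶ = 41.73 MJ/m².

41.7 MJ/m²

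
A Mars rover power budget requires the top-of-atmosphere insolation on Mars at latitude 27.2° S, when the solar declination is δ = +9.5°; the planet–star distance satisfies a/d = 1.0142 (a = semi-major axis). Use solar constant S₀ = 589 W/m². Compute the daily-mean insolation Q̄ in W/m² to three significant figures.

cos H₀ = −tan(-27.2°) tan(+9.500°) = 0.0860, H₀ = 1.4847 rad.
Bracket: H₀ sin φ sin δ + cos φ cos δ sin H₀ = 1.4847×-0.45710×0.16505 + 0.88942×0.98629×0.99629 = -0.112012 + 0.873972 = 0.761960.
Inverse-square distance factor (a/d)² = 1.0142² = 1.028602.
Q̄ = (S₀/π) × 1.028602 × [bracket] = (589/π) × 1.028602 × 0.761960 = 146.9 W/m².

Q̄ ≈ 147 W/m²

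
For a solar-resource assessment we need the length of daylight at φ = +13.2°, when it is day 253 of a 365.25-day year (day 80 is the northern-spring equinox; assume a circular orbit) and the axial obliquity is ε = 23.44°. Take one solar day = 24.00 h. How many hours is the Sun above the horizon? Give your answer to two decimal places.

12.12 h

Solar longitude: λ_s = 360° × (253 − 80)/365.25 = 170.513°.
sin δ = sin 23.44° × sin 170.513° = 0.06556, so δ = +3.759°.
cos H₀ = −tan φ · tan δ = −tan(+13.2°) × tan(+3.759°) = -0.0154, so H₀ = 1.5862 rad = 90.88°.
Daylight = 2H₀/(2π) × 24.00 h = (1.5862/π) × 24.00 = 12.12 h.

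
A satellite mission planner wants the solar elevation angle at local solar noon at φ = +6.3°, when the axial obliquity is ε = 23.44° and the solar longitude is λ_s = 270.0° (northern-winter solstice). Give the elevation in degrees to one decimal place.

60.3°

Solar declination: sin δ = sin ε · sin λ_s = sin 23.44° × sin 270.0° = -0.39779, so δ = -23.440°.
At local noon the hour angle is zero, so the zenith angle equals |φ − δ| = |+6.3° − (-23.440°)| = 29.740°.
Elevation = 90° − 29.740° = 60.3°.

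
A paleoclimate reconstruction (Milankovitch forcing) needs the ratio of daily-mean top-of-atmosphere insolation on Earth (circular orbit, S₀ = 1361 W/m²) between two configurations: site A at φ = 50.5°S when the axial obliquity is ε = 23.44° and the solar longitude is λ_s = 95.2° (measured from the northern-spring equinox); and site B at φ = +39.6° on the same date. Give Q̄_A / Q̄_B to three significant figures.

Q̄_A / Q̄_B ≈ 0.162

— Configuration A (φ=-50.5°):
Solar declination: sin δ = sin ε · sin λ_s = sin 23.44° × sin 95.2° = 0.39615, so δ = +23.338°.
cos H₀ = −tan(-50.5°) tan(+23.338°) = 0.5234, H₀ = 1.0200 rad.
Bracket: H₀ sin φ sin δ + cos φ cos δ sin H₀ = 1.0200×-0.77162×0.39615 + 0.63608×0.91819×0.85209 = -0.311791 + 0.497657 = 0.185866.
Q̄ = (S₀/π) × [bracket] = (1361/π) × 0.185866 = 80.521 W/m².
— Configuration B (φ=+39.6°):
cos H₀ = −tan(+39.6°) tan(+23.338°) = -0.3569, H₀ = 1.9358 rad.
Bracket: H₀ sin φ sin δ + cos φ cos δ sin H₀ = 1.9358×0.63742×0.39615 + 0.77051×0.91819×0.93413 = 0.488816 + 0.660873 = 1.149689.
Q̄ = (S₀/π) × [bracket] = (1361/π) × 1.149689 = 498.07 W/m².
Ratio Q̄_A / Q̄_B = 80.521 / 498.07 = 0.1617.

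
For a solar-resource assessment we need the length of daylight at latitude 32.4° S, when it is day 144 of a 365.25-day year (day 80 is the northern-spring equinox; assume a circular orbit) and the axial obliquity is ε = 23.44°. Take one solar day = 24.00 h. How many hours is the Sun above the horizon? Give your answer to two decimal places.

Solar longitude: λ_s = 360° × (144 − 80)/365.25 = 63.080°.
sin δ = sin 23.44° × sin 63.080° = 0.35468, so δ = +20.774°.
cos H₀ = −tan φ · tan δ = −tan(-32.4°) × tan(+20.774°) = 0.2407, so H₀ = 1.3277 rad = 76.07°.
Daylight = 2H₀/(2π) × 24.00 h = (1.3277/π) × 24.00 = 10.14 h.

10.14 h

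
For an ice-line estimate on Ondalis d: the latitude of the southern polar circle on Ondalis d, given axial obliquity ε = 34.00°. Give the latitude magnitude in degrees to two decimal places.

The polar circle is the lowest latitude that experiences at least one full rotation of continuous darkness at the northern-summer solstice; it lies at |φ| = 90° − ε = 90° − 34.00° = 56.00°.

56.00°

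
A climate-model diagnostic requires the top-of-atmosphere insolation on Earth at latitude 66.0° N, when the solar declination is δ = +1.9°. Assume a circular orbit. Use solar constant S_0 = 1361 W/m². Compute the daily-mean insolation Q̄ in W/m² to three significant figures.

Q̄ ≈ 197 W/m²

cos h₀ = −tan(+66.0°) tan(+1.900°) = -0.0745, h₀ = 1.6454 rad.
Bracket: h₀ sin ϕ sin δ + cos ϕ cos δ sin h₀ = 1.6454×0.91355×0.03316 + 0.40674×0.99945×0.99722 = 0.049845 + 0.405386 = 0.455231.
Q̄ = (S_0/π) × [bracket] = (1361/π) × 0.455231 = 197.2 W/m².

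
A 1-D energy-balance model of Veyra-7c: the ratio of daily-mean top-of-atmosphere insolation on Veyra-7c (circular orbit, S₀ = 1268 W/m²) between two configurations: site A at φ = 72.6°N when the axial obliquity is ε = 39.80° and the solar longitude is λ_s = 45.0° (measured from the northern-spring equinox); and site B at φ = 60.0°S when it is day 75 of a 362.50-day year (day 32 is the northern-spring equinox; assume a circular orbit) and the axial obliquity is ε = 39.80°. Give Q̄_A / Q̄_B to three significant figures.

— Configuration A (φ=+72.6°):
Solar declination: sin δ = sin ε · sin λ_s = sin 39.80° × sin 45.0° = 0.45263, so δ = +26.912°.
cos H₀ = −tan(+72.6°) tan(+26.912°) = -1.6197 ≤ −1 ⇒ polar day, H₀ = π.
Bracket: H₀ sin φ sin δ + cos φ cos δ sin H₀ = 3.1416×0.95424×0.45263 + 0.29904×0.89170×0.00000 = 1.356912 + 0.000000 = 1.356912.
Q̄ = (S₀/π) × [bracket] = (1268/π) × 1.356912 = 547.67 W/m².
— Configuration B (φ=-60.0°):
Solar longitude: λ_s = 360° × (75 − 32)/362.50 = 42.703°.
sin δ = sin 39.80° × sin 42.703° = 0.43412, so δ = +25.730°.
cos H₀ = −tan(-60.0°) tan(+25.730°) = 0.8347, H₀ = 0.5832 rad.
Bracket: H₀ sin φ sin δ + cos φ cos δ sin H₀ = 0.5832×-0.86603×0.43412 + 0.50000×0.90085×0.55073 = -0.219260 + 0.248063 = 0.028803.
Q̄ = (S₀/π) × [bracket] = (1268/π) × 0.028803 = 11.625 W/m².
Ratio Q̄_A / Q̄_B = 547.67 / 11.625 = 47.11.

Q̄_A / Q̄_B ≈ 47.1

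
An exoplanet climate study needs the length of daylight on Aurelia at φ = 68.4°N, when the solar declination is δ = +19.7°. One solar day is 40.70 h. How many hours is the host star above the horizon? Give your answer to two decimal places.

34.99 h

cos H₀ = −tan φ · tan δ = −tan(+68.4°) × tan(+19.700°) = -0.9043, so H₀ = 2.7006 rad = 154.73°.
Daylight = 2H₀/(2π) × 40.70 h = (2.7006/π) × 40.70 = 34.99 h.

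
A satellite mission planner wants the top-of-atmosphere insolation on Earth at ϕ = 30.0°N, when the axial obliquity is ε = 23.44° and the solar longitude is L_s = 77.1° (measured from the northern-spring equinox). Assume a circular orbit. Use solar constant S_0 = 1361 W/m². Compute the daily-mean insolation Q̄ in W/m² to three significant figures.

Solar declination: sin δ = sin ε · sin L_s = sin 23.44° × sin 77.1° = 0.38775, so δ = +22.814°.
cos h₀ = −tan(+30.0°) tan(+22.814°) = -0.2429, h₀ = 1.8161 rad.
Bracket: h₀ sin ϕ sin δ + cos ϕ cos δ sin h₀ = 1.8161×0.50000×0.38775 + 0.86603×0.92177×0.97006 = 0.352096 + 0.774380 = 1.126476.
Q̄ = (S_0/π) × [bracket] = (1361/π) × 1.126476 = 488.0 W/m².

Q̄ ≈ 488 W/m²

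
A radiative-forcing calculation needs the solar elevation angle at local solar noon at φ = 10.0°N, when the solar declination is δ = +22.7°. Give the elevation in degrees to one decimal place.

77.3°

At local noon the hour angle is zero, so the zenith angle equals |φ − δ| = |+10.0° − (+22.700°)| = 12.700°.
Elevation = 90° − 12.700° = 77.3°.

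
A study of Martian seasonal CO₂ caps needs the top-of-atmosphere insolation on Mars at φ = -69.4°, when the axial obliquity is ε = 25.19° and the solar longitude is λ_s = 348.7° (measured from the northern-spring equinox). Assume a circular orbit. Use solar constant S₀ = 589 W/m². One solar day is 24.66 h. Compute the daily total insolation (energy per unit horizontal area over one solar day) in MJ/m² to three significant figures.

Solar declination: sin δ = sin ε · sin λ_s = sin 25.19° × sin 348.7° = -0.08340, so δ = -4.784°.
cos H₀ = −tan(-69.4°) tan(-4.784°) = -0.2227, H₀ = 1.7953 rad.
Bracket: H₀ sin φ sin δ + cos φ cos δ sin H₀ = 1.7953×-0.93606×-0.08340 + 0.35184×0.99652×0.97490 = 0.140154 + 0.341815 = 0.481969.
Q̄ = (S₀/π) × [bracket] = (589/π) × 0.481969 = 90.362 W/m².
Daily total = Q̄ × 24.66 h × 3600 s/h = 90.362 × 24.66 × 3600 / 10⁶ = 8.022 MJ/m².

8.02 MJ/m²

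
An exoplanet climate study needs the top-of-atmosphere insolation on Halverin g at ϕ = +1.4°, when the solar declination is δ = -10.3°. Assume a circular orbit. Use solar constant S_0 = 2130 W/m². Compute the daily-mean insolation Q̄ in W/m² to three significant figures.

Q̄ ≈ 662 W/m²

cos h₀ = −tan(+1.4°) tan(-10.300°) = 0.0044, h₀ = 1.5664 rad.
Bracket: h₀ sin ϕ sin δ + cos ϕ cos δ sin h₀ = 1.5664×0.02443×-0.17880 + 0.99970×0.98389×0.99999 = -0.006842 + 0.983585 = 0.976743.
Q̄ = (S_0/π) × [bracket] = (2130/π) × 0.976743 = 662.2 W/m².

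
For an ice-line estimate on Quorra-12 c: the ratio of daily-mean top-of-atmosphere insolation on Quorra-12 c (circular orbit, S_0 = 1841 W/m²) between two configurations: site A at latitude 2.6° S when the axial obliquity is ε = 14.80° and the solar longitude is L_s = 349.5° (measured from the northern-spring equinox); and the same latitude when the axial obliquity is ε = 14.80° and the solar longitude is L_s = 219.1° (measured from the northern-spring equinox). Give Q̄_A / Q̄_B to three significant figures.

Q̄_A / Q̄_B ≈ 1.00

— Configuration A (ϕ=-2.6°):
Solar declination: sin δ = sin ε · sin L_s = sin 14.80° × sin 349.5° = -0.04655, so δ = -2.668°.
cos h₀ = −tan(-2.6°) tan(-2.668°) = -0.0021, h₀ = 1.5729 rad.
Bracket: h₀ sin ϕ sin δ + cos ϕ cos δ sin h₀ = 1.5729×-0.04536×-0.04655 + 0.99897×0.99892×1.00000 = 0.003321 + 0.997891 = 1.001212.
Q̄ = (S_0/π) × [bracket] = (1841/π) × 1.001212 = 586.72 W/m².
— Configuration B (ϕ=-2.6°):
Solar declination: sin δ = sin ε · sin L_s = sin 14.80° × sin 219.1° = -0.16110, so δ = -9.271°.
cos h₀ = −tan(-2.6°) tan(-9.271°) = -0.0074, h₀ = 1.5782 rad.
Bracket: h₀ sin ϕ sin δ + cos ϕ cos δ sin h₀ = 1.5782×-0.04536×-0.16110 + 0.99897×0.98694×0.99997 = 0.011533 + 0.985894 = 0.997427.
Q̄ = (S_0/π) × [bracket] = (1841/π) × 0.997427 = 584.50 W/m².
Ratio Q̄_A / Q̄_B = 586.72 / 584.50 = 1.004.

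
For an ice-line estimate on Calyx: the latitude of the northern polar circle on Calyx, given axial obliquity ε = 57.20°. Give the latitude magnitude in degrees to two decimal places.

The polar circle is the lowest latitude that experiences at least one full rotation of continuous daylight at the northern-summer solstice; it lies at |φ| = 90° − ε = 90° − 57.20° = 32.80°.

32.80°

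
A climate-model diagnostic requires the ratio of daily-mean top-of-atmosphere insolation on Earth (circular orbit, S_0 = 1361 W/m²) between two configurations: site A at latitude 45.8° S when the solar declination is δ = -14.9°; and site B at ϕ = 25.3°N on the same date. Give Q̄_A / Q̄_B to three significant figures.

— Configuration A (ϕ=-45.8°):
cos h₀ = −tan(-45.8°) tan(-14.900°) = -0.2736, h₀ = 1.8479 rad.
Bracket: h₀ sin ϕ sin δ + cos ϕ cos δ sin h₀ = 1.8479×-0.71691×-0.25713 + 0.69717×0.96638×0.96184 = 0.340640 + 0.648022 = 0.988662.
Q̄ = (S_0/π) × [bracket] = (1361/π) × 0.988662 = 428.31 W/m².
— Configuration B (ϕ=+25.3°):
cos h₀ = −tan(+25.3°) tan(-14.900°) = 0.1258, h₀ = 1.4447 rad.
Bracket: h₀ sin ϕ sin δ + cos ϕ cos δ sin h₀ = 1.4447×0.42736×-0.25713 + 0.90408×0.96638×0.99206 = -0.158754 + 0.866748 = 0.707994.
Q̄ = (S_0/π) × [bracket] = (1361/π) × 0.707994 = 306.72 W/m².
Ratio Q̄_A / Q̄_B = 428.31 / 306.72 = 1.396.

Q̄_A / Q̄_B ≈ 1.40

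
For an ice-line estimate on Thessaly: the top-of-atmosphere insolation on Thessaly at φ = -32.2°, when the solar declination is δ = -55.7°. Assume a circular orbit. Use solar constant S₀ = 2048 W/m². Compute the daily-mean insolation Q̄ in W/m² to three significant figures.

cos H₀ = −tan(-32.2°) tan(-55.700°) = -0.9232, H₀ = 2.7470 rad.
Bracket: H₀ sin φ sin δ + cos φ cos δ sin H₀ = 2.7470×-0.53288×-0.82610 + 0.84619×0.56353×0.38443 = 1.209263 + 0.183317 = 1.392580.
Q̄ = (S₀/π) × [bracket] = (2048/π) × 1.392580 = 907.8 W/m².

Q̄ ≈ 908 W/m²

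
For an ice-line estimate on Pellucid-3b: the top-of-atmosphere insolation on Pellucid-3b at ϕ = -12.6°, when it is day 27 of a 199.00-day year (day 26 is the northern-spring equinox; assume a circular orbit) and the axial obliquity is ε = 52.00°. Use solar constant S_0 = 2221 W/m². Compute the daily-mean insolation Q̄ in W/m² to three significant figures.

Q̄ ≈ 684 W/m²

Solar longitude: L_s = 360° × (27 − 26)/199.00 = 1.809°.
sin δ = sin 52.00° × sin 1.809° = 0.02488, so δ = +1.425°.
cos h₀ = −tan(-12.6°) tan(+1.425°) = 0.0056, h₀ = 1.5652 rad.
Bracket: h₀ sin ϕ sin δ + cos ϕ cos δ sin h₀ = 1.5652×-0.21814×0.02488 + 0.97592×0.99969×0.99998 = -0.008495 + 0.975598 = 0.967103.
Q̄ = (S_0/π) × [bracket] = (2221/π) × 0.967103 = 683.7 W/m².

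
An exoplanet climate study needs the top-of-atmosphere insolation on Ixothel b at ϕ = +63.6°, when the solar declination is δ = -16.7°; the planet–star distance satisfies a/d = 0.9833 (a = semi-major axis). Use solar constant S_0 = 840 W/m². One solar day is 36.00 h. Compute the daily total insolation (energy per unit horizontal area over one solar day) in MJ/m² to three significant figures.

cos h₀ = −tan(+63.6°) tan(-16.700°) = 0.6044, h₀ = 0.9218 rad.
Bracket: h₀ sin ϕ sin δ + cos ϕ cos δ sin h₀ = 0.9218×0.89571×-0.28736 + 0.44464×0.95782×0.79670 = -0.237263 + 0.339303 = 0.102040.
Inverse-square distance factor (a/d)² = 0.9833² = 0.966879.
Q̄ = (S_0/π) × 0.966879 × [bracket] = (840/π) × 0.966879 × 0.102040 = 26.380 W/m².
Daily total = Q̄ × 36.00 h × 3600 s/h = 26.380 × 36.00 × 3600 / 10⁶ = 3.419 MJ/m².

3.42 MJ/m²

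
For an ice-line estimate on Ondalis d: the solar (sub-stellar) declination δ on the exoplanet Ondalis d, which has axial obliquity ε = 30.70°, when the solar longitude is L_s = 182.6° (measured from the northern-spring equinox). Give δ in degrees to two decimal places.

δ = -1.33°

sin δ = sin ε · sin L_s = sin 30.70° × sin 182.6° = -0.023160.
δ = arcsin(-0.023160) = -1.33°.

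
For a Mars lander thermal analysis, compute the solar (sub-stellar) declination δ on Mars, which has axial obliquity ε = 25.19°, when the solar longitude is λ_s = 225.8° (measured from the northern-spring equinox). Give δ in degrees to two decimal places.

sin δ = sin ε · sin λ_s = sin 25.19° × sin 225.8° = -0.305132.
δ = arcsin(-0.305132) = -17.77°.

δ = -17.77°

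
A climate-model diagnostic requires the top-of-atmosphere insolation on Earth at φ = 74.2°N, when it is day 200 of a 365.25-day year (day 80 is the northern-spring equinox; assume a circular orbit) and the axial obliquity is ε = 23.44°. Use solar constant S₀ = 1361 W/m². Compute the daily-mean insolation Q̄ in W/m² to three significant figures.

Solar longitude: λ_s = 360° × (200 − 80)/365.25 = 118.275°.
sin δ = sin 23.44° × sin 118.275° = 0.35033, so δ = +20.507°.
cos H₀ = −tan(+74.2°) tan(+20.507°) = -1.3218 ≤ −1 ⇒ polar day, H₀ = π.
Bracket: H₀ sin φ sin δ + cos φ cos δ sin H₀ = 3.1416×0.96222×0.35033 + 0.27228×0.93663×0.00000 = 1.059016 + 0.000000 = 1.059016.
Q̄ = (S₀/π) × [bracket] = (1361/π) × 1.059016 = 458.8 W/m².

Q̄ ≈ 459 W/m²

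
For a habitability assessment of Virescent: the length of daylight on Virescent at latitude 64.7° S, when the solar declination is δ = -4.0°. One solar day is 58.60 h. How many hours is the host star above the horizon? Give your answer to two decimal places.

cos h₀ = −tan ϕ · tan δ = −tan(-64.7°) × tan(-4.000°) = -0.1479, so h₀ = 1.7193 rad = 98.51°.
Daylight = 2h₀/(2π) × 58.60 h = (1.7193/π) × 58.60 = 32.07 h.

32.07 h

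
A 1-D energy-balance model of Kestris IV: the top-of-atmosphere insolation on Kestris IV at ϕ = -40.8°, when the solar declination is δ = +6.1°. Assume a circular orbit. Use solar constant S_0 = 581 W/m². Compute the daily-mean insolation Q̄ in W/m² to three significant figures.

cos h₀ = −tan(-40.8°) tan(+6.100°) = 0.0922, h₀ = 1.4784 rad.
Bracket: h₀ sin ϕ sin δ + cos ϕ cos δ sin h₀ = 1.4784×-0.65342×0.10626 + 0.75700×0.99434×0.99574 = -0.102649 + 0.749509 = 0.646860.
Q̄ = (S_0/π) × [bracket] = (581/π) × 0.646860 = 119.6 W/m².

Q̄ ≈ 120 W/m²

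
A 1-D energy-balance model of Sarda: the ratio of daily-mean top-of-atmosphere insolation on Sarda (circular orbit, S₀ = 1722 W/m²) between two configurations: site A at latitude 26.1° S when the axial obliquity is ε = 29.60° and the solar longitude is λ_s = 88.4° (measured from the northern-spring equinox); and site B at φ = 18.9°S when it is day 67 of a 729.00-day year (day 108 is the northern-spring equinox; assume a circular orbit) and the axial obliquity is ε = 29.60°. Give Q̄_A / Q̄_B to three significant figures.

— Configuration A (φ=-26.1°):
Solar declination: sin δ = sin ε · sin λ_s = sin 29.60° × sin 88.4° = 0.49375, so δ = +29.587°.
cos H₀ = −tan(-26.1°) tan(+29.587°) = 0.2782, H₀ = 1.2889 rad.
Bracket: H₀ sin φ sin δ + cos φ cos δ sin H₀ = 1.2889×-0.43994×0.49375 + 0.89803×0.86960×0.96054 = -0.279975 + 0.750112 = 0.470137.
Q̄ = (S₀/π) × [bracket] = (1722/π) × 0.470137 = 257.70 W/m².
— Configuration B (φ=-18.9°):
Solar longitude: λ_s = 360° × (67 − 108)/729.00 = -20.247°, i.e. -20.247° + 360° = 339.753°.
sin δ = sin 29.60° × sin 339.753° = -0.17094, so δ = -9.842°.
cos H₀ = −tan(-18.9°) tan(-9.842°) = -0.0594, H₀ = 1.6302 rad.
Bracket: H₀ sin φ sin δ + cos φ cos δ sin H₀ = 1.6302×-0.32392×-0.17094 + 0.94609×0.98528×0.99823 = 0.090266 + 0.930514 = 1.020780.
Q̄ = (S₀/π) × [bracket] = (1722/π) × 1.020780 = 559.52 W/m².
Ratio Q̄_A / Q̄_B = 257.70 / 559.52 = 0.4606.

Q̄_A / Q̄_B ≈ 0.461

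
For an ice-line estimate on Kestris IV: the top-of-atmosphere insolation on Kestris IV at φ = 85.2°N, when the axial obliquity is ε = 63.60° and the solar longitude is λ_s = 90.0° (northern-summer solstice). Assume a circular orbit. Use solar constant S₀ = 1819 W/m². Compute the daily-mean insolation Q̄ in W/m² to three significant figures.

Q̄ ≈ 1.62e+03 W/m²

Solar declination: sin δ = sin ε · sin λ_s = sin 63.60° × sin 90.0° = 0.89571, so δ = +63.600°.
cos H₀ = −tan(+85.2°) tan(+63.600°) = -23.9899 ≤ −1 ⇒ polar day, H₀ = π.
Bracket: H₀ sin φ sin δ + cos φ cos δ sin H₀ = 3.1416×0.99649×0.89571 + 0.08368×0.44464×0.00000 = 2.804086 + 0.000000 = 2.804086.
Q̄ = (S₀/π) × [bracket] = (1819/π) × 2.804086 = 1624 W/m².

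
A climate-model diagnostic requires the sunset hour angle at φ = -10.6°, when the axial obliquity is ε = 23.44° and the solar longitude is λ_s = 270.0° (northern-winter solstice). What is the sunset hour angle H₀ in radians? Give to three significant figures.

H₀ = 1.65 rad

Solar declination: sin δ = sin ε · sin λ_s = sin 23.44° × sin 270.0° = -0.39779, so δ = -23.440°.
cos H₀ = −tan φ · tan δ = −tan(-10.6°) × tan(-23.440°) = -0.0811, so H₀ = 1.6520 rad = 94.65°.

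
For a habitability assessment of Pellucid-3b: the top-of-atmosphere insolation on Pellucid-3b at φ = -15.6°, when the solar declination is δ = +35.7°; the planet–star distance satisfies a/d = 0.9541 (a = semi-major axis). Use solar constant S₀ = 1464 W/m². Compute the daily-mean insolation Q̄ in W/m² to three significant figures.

Q̄ ≈ 234 W/m²

cos H₀ = −tan(-15.6°) tan(+35.700°) = 0.2006, H₀ = 1.3688 rad.
Bracket: H₀ sin φ sin δ + cos φ cos δ sin H₀ = 1.3688×-0.26892×0.58354 + 0.96316×0.81208×0.97967 = -0.214800 + 0.766262 = 0.551462.
Inverse-square distance factor (a/d)² = 0.9541² = 0.910307.
Q̄ = (S₀/π) × 0.910307 × [bracket] = (1464/π) × 0.910307 × 0.551462 = 233.9 W/m².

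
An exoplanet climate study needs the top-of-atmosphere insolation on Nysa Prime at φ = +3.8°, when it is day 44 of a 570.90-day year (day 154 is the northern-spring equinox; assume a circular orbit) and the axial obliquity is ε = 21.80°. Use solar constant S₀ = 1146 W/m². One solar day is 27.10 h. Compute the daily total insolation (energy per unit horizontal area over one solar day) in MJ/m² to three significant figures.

32.0 MJ/m²

Solar longitude: λ_s = 360° × (44 − 154)/570.90 = -69.364°, i.e. -69.364° + 360° = 290.636°.
sin δ = sin 21.80° × sin 290.636° = -0.34754, so δ = -20.337°.
cos H₀ = −tan(+3.8°) tan(-20.337°) = 0.0246, H₀ = 1.5462 rad.
Bracket: H₀ sin φ sin δ + cos φ cos δ sin H₀ = 1.5462×0.06627×-0.34754 + 0.99780×0.93766×0.99970 = -0.035611 + 0.935316 = 0.899705.
Q̄ = (S₀/π) × [bracket] = (1146/π) × 0.899705 = 328.20 W/m².
Daily total = Q̄ × 27.10 h × 3600 s/h = 328.20 × 27.10 × 3600 / 10⁶ = 32.02 MJ/m².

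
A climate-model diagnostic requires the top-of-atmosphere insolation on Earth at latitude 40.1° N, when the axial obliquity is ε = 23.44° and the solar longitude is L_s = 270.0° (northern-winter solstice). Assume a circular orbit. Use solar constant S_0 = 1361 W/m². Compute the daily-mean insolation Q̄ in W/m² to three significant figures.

Q̄ ≈ 150 W/m²

Solar declination: sin δ = sin ε · sin L_s = sin 23.44° × sin 270.0° = -0.39779, so δ = -23.440°.
cos h₀ = −tan(+40.1°) tan(-23.440°) = 0.3651, h₀ = 1.1971 rad.
Bracket: h₀ sin ϕ sin δ + cos ϕ cos δ sin h₀ = 1.1971×0.64412×-0.39779 + 0.76492×0.91748×0.93097 = -0.306726 + 0.653354 = 0.346628.
Q̄ = (S_0/π) × [bracket] = (1361/π) × 0.346628 = 150.2 W/m².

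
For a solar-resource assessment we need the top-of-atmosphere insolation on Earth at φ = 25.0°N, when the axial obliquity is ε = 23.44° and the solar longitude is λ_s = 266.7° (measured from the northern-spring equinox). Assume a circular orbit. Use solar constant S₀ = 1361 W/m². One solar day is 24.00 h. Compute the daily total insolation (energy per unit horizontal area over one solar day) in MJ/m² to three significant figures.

21.9 MJ/m²

Solar declination: sin δ = sin ε · sin λ_s = sin 23.44° × sin 266.7° = -0.39713, so δ = -23.399°.
cos H₀ = −tan(+25.0°) tan(-23.399°) = 0.2018, H₀ = 1.3676 rad.
Bracket: H₀ sin φ sin δ + cos φ cos δ sin H₀ = 1.3676×0.42262×-0.39713 + 0.90631×0.91776×0.97943 = -0.229531 + 0.814665 = 0.585134.
Q̄ = (S₀/π) × [bracket] = (1361/π) × 0.585134 = 253.49 W/m².
Daily total = Q̄ × 24.00 h × 3600 s/h = 253.49 × 24.00 × 3600 / 10⁶ = 21.90 MJ/m².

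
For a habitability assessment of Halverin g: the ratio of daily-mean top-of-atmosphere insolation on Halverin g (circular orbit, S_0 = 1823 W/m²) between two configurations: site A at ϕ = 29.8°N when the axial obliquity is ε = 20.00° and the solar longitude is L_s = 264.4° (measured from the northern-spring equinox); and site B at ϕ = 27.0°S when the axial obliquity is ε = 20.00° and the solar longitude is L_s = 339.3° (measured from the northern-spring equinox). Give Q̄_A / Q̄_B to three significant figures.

Q̄_A / Q̄_B ≈ 0.584

— Configuration A (ϕ=+29.8°):
Solar declination: sin δ = sin ε · sin L_s = sin 20.00° × sin 264.4° = -0.34039, so δ = -19.901°.
cos h₀ = −tan(+29.8°) tan(-19.901°) = 0.2073, h₀ = 1.3620 rad.
Bracket: h₀ sin ϕ sin δ + cos ϕ cos δ sin h₀ = 1.3620×0.49697×-0.34039 + 0.86777×0.94029×0.97827 = -0.230401 + 0.798225 = 0.567824.
Q̄ = (S_0/π) × [bracket] = (1823/π) × 0.567824 = 329.50 W/m².
— Configuration B (ϕ=-27.0°):
Solar declination: sin δ = sin ε · sin L_s = sin 20.00° × sin 339.3° = -0.12090, so δ = -6.944°.
cos h₀ = −tan(-27.0°) tan(-6.944°) = -0.0621, h₀ = 1.6329 rad.
Bracket: h₀ sin ϕ sin δ + cos ϕ cos δ sin h₀ = 1.6329×-0.45399×-0.12090 + 0.89101×0.99267×0.99807 = 0.089626 + 0.882772 = 0.972398.
Q̄ = (S_0/π) × [bracket] = (1823/π) × 0.972398 = 564.26 W/m².
Ratio Q̄_A / Q̄_B = 329.50 / 564.26 = 0.5840.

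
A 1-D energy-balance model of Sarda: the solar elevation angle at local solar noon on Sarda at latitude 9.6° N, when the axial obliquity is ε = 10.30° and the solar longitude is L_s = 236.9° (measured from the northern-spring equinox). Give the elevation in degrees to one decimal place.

71.8°

Solar declination: sin δ = sin ε · sin L_s = sin 10.30° × sin 236.9° = -0.14979, so δ = -8.615°.
At local noon the hour angle is zero, so the zenith angle equals |ϕ − δ| = |+9.6° − (-8.615°)| = 18.215°.
Elevation = 90° − 18.215° = 71.8°.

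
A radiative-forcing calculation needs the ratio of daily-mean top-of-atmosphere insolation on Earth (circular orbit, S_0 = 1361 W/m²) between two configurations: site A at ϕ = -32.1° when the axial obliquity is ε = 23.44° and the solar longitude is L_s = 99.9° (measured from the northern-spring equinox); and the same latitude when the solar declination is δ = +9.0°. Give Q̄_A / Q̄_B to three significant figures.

Q̄_A / Q̄_B ≈ 0.676

— Configuration A (ϕ=-32.1°):
Solar declination: sin δ = sin ε · sin L_s = sin 23.44° × sin 99.9° = 0.39187, so δ = +23.071°.
cos h₀ = −tan(-32.1°) tan(+23.071°) = 0.2672, h₀ = 1.3003 rad.
Bracket: h₀ sin ϕ sin δ + cos ϕ cos δ sin h₀ = 1.3003×-0.53140×0.39187 + 0.84712×0.92002×0.96365 = -0.270774 + 0.751037 = 0.480263.
Q̄ = (S_0/π) × [bracket] = (1361/π) × 0.480263 = 208.06 W/m².
— Configuration B (ϕ=-32.1°):
cos h₀ = −tan(-32.1°) tan(+9.000°) = 0.0994, h₀ = 1.4713 rad.
Bracket: h₀ sin ϕ sin δ + cos ϕ cos δ sin h₀ = 1.4713×-0.53140×0.15643 + 0.84712×0.98769×0.99505 = -0.122305 + 0.832550 = 0.710245.
Q̄ = (S_0/π) × [bracket] = (1361/π) × 0.710245 = 307.69 W/m².
Ratio Q̄_A / Q̄_B = 208.06 / 307.69 = 0.6762.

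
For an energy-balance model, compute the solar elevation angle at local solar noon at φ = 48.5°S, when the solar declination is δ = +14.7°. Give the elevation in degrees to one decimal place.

26.8°

At local noon the hour angle is zero, so the zenith angle equals |φ − δ| = |-48.5° − (+14.700°)| = 63.200°.
Elevation = 90° − 63.200° = 26.8°.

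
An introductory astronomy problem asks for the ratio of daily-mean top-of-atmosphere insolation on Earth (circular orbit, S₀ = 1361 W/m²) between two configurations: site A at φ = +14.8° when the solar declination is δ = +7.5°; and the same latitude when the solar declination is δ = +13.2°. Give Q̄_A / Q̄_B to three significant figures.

Q̄_A / Q̄_B ≈ 0.978

— Configuration A (φ=+14.8°):
cos H₀ = −tan(+14.8°) tan(+7.500°) = -0.0348, H₀ = 1.6056 rad.
Bracket: H₀ sin φ sin δ + cos φ cos δ sin H₀ = 1.6056×0.25545×0.13053 + 0.96682×0.99144×0.99939 = 0.053537 + 0.957959 = 1.011496.
Q̄ = (S₀/π) × [bracket] = (1361/π) × 1.011496 = 438.20 W/m².
— Configuration B (φ=+14.8°):
cos H₀ = −tan(+14.8°) tan(+13.200°) = -0.0620, H₀ = 1.6328 rad.
Bracket: H₀ sin φ sin δ + cos φ cos δ sin H₀ = 1.6328×0.25545×0.22835 + 0.96682×0.97358×0.99808 = 0.095245 + 0.939469 = 1.034714.
Q̄ = (S₀/π) × [bracket] = (1361/π) × 1.034714 = 448.26 W/m².
Ratio Q̄_A / Q̄_B = 438.20 / 448.26 = 0.9776.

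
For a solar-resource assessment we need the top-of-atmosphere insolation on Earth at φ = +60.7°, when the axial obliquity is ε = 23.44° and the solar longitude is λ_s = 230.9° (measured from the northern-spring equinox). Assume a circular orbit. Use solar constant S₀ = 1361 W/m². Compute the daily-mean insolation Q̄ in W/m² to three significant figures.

Q̄ ≈ 53.2 W/m²

Solar declination: sin δ = sin ε · sin λ_s = sin 23.44° × sin 230.9° = -0.30870, so δ = -17.981°.
cos H₀ = −tan(+60.7°) tan(-17.981°) = 0.5783, H₀ = 0.9541 rad.
Bracket: H₀ sin φ sin δ + cos φ cos δ sin H₀ = 0.9541×0.87207×-0.30870 + 0.48938×0.95116×0.81579 = -0.256851 + 0.379733 = 0.122882.
Q̄ = (S₀/π) × [bracket] = (1361/π) × 0.122882 = 53.23 W/m².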